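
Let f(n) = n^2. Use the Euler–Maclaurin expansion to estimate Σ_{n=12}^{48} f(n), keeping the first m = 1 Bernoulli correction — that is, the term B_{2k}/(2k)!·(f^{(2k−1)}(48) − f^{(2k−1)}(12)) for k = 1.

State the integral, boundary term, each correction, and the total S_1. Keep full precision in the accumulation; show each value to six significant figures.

∫_12^48 x^2 dx evaluates to 36288.0.
Boundary: ½(f(12) + f(48)) = ½(144.000 + 2304.00) = 1224.00.
Running total after boundary: 37512.0.
Order-1 term: 1/12 · (96.0000 − 24.0000) = 6.00000.

S_1 ≈ 37518.0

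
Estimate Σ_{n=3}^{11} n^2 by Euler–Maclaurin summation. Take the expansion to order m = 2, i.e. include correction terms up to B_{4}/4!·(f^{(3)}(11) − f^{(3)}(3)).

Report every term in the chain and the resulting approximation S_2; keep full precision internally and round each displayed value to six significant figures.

∫_3^11 x^2 dx evaluates to 434.667.
Boundary: ½(f(3) + f(11)) = ½(9.00000 + 121.000) = 65.0000.
So far: 499.667.
Order-1 term: 1/12 · (22.0000 − 6.00000) = 1.33333.
Running total after k=1: 501.000.
Order-2 term: −1/720 · (0.00000 − 0.00000) = 0.00000.

S_2 ≈ 501.000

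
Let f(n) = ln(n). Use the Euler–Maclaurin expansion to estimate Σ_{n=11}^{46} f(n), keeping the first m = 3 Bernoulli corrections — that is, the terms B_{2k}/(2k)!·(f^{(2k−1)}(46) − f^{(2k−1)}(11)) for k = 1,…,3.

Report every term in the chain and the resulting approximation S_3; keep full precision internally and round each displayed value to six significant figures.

Integral: ∫_11^46 ln(x) dx = 114.741.
½[f(11) + f(46)] = ½[2.39790 + 3.82864] = 3.11327.
Running total after boundary: 117.854.
Order-1 term: 1/12 · (0.0217391 − 0.0909091) = -0.00576416.
Running total after k=1: 117.848.
Order-2 term: −1/720 · (2.05474e-05 − 0.00150263) = 2.05845e-06.
Running total after k=2: 117.848.
Order-3 term: 1/30240 · (1.16526e-07 − 0.000149021) = -4.92409e-09.

S_3 ≈ 117.848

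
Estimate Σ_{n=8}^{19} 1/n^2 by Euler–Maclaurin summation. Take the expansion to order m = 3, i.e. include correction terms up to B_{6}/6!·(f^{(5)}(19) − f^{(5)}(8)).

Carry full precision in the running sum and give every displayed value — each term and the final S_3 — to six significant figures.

Integral: ∫_8^19 1/x^2 dx = 0.0723684.
½[f(8) + f(19)] = ½[0.0156250 + 0.00277008] = 0.00919754.
Integral + boundary = 0.0815660.
Correction k=1: B_{2}/2! · (f^{(1)}(19) − f^{(1)}(8)) = 1/12 · (-0.000291588 − (-0.00390625)) = 0.000301222.
Partial sum through k=1: 0.0818672.
Correction k=2: B_{4}/4! · (f^{(3)}(19) − f^{(3)}(8)) = −1/720 · (-9.69267e-06 − (-0.000732422)) = -1.00379e-06.
Partial sum through k=2: 0.0818662.
Correction k=3: B_{6}/6! · (f^{(5)}(19) − f^{(5)}(8)) = 1/30240 · (-8.05485e-07 − (-0.000343323)) = 1.13266e-08.

S_3 ≈ 0.0818662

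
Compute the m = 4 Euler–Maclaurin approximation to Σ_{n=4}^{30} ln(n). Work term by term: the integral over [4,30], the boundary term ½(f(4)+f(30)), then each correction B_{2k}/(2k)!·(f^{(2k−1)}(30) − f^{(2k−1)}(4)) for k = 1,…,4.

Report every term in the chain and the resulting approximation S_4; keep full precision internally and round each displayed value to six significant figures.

S_4 ≈ 72.8665

∫_4^30 ln(x) dx evaluates to 70.4907.
Boundary: ½(f(4) + f(30)) = ½(1.38629 + 3.40120) = 2.39375.
So far: 72.8845.
Order-1 term: 1/12 · (0.0333333 − 0.250000) = -0.0180556.
After k=1: 72.8664.
Order-2 term: −1/720 · (7.40741e-05 − 0.0312500) = 4.32999e-05.
After k=2: 72.8665.
Order-3 term: 1/30240 · (9.87654e-07 − 0.0234375) = -7.75017e-07.
After k=3: 72.8665.
Order-4 term: −1/1209600 · (3.29218e-08 − 0.0439453) = 3.63304e-08.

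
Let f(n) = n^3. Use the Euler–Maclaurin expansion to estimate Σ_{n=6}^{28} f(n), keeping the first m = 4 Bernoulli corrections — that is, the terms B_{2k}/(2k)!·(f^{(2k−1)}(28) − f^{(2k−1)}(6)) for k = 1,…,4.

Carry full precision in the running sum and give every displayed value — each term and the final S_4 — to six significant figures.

The integral term ∫_6^28 x^3 dx = 153340.
Endpoint term: (f(6) + f(28))/2 = (216.000 + 21952.0)/2 = 11084.0.
Integral + boundary = 164424.
k=1: B_{2}/(2)! × [f^{(1)}(28) − f^{(1)}(6)] = 1/12 × (2352.00 − 108.000) = 187.000.
Running total after k=1: 164611.
k=2: B_{4}/(4)! × [f^{(3)}(28) − f^{(3)}(6)] = −1/720 × (6.00000 − 6.00000) = 0.00000.
Running total after k=2: 164611.
k=3: B_{6}/(6)! × [f^{(5)}(28) − f^{(5)}(6)] = 1/30240 × (0.00000 − 0.00000) = 0.00000.
Running total after k=3: 164611.
k=4: B_{8}/(8)! × [f^{(7)}(28) − f^{(7)}(6)] = −1/1209600 × (0.00000 − 0.00000) = 0.00000.

S_4 ≈ 164611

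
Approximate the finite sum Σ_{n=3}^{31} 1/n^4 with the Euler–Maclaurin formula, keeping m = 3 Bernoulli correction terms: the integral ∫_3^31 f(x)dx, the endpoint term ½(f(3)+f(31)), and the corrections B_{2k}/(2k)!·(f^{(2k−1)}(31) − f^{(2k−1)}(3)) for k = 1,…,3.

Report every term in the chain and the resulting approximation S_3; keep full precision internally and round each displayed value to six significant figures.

∫_3^31 1/x^4 dx evaluates to 0.0123345.
Boundary: ½(f(3) + f(31)) = ½(0.0123457 + 1.08281e-06) = 0.00617338.
So far: 0.0185079.
k=1: B_{2}/(2)! × [f^{(1)}(31) − f^{(1)}(3)] = 1/12 × (-1.39718e-07 − (-0.0164609)) = 0.00137173.
After k=1: 0.0198796.
k=2: B_{4}/(4)! × [f^{(3)}(31) − f^{(3)}(3)] = −1/720 × (-4.36164e-09 − (-0.0548697)) = -7.62079e-05.
After k=2: 0.0198034.
k=3: B_{6}/(6)! × [f^{(5)}(31) − f^{(5)}(3)] = 1/30240 × (-2.54164e-10 − (-0.341411)) = 1.12901e-05.

S_3 ≈ 0.0198147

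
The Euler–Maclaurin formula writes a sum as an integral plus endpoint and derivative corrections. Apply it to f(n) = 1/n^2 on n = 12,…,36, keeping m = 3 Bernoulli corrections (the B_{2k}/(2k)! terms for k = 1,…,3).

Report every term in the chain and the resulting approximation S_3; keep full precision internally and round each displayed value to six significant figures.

Integral: ∫_12^36 1/x^2 dx = 0.0555556.
½[f(12) + f(36)] = ½[0.00694444 + 0.000771605] = 0.00385802.
Integral + boundary = 0.0594136.
Correction k=1: B_{2}/2! · (f^{(1)}(36) − f^{(1)}(12)) = 1/12 · (-4.28669e-05 − (-0.00115741)) = 9.28784e-05.
Running total after k=1: 0.0595065.
Correction k=2: B_{4}/4! · (f^{(3)}(36) − f^{(3)}(12)) = −1/720 · (-3.96916e-07 − (-9.64506e-05)) = -1.33408e-07.
Running total after k=2: 0.0595063.
Correction k=3: B_{6}/6! · (f^{(5)}(36) − f^{(5)}(12)) = 1/30240 · (-9.18787e-09 − (-2.00939e-05)) = 6.64176e-10.

S_3 ≈ 0.0595063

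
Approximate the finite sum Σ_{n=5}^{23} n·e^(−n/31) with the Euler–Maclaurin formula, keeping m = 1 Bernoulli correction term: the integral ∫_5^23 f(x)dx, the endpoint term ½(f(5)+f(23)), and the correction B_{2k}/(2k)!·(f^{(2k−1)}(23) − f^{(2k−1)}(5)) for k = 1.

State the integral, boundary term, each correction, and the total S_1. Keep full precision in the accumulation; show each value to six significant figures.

S_1 ≈ 160.176

∫_5^23 x·e^(−x/31) dx evaluates to 152.622.
½[f(5) + f(23)] = ½[4.25522 + 10.9524] = 7.60381.
Integral + boundary = 160.226.
k=1: B_{2}/(2)! × [f^{(1)}(23) − f^{(1)}(5)] = 1/12 × (0.122888 − 0.713780) = -0.0492410.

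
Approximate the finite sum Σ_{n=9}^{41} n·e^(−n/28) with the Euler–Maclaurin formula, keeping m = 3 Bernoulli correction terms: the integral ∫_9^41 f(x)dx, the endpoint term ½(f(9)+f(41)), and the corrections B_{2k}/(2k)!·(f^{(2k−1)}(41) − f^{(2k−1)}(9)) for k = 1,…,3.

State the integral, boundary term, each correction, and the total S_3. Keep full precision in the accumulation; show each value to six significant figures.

∫_9^41 x·e^(−x/28) dx evaluates to 304.455.
Boundary: ½(f(9) + f(41)) = ½(6.52601 + 9.48097) = 8.00349.
Running total after boundary: 312.458.
Correction k=1: B_{2}/2! · (f^{(1)}(41) − f^{(1)}(9)) = 1/12 · (-0.107363 − 0.492041) = -0.0499503.
Partial sum through k=1: 312.408.
Correction k=2: B_{4}/4! · (f^{(3)}(41) − f^{(3)}(9)) = −1/720 · (0.000452963 − 0.00247738) = 2.81169e-06.
Partial sum through k=2: 312.408.
Correction k=3: B_{6}/6! · (f^{(5)}(41) − f^{(5)}(9)) = 1/30240 · (1.33019e-06 − 5.51933e-06) = -1.38530e-10.

S_3 ≈ 312.408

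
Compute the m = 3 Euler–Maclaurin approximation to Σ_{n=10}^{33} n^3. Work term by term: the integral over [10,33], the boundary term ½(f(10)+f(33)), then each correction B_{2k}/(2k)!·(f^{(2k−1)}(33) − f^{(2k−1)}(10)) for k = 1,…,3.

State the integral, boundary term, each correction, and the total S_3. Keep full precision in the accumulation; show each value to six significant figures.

S_3 ≈ 312696

∫_10^33 x^3 dx evaluates to 293980.
Endpoint term: (f(10) + f(33))/2 = (1000.00 + 35937.0)/2 = 18468.5.
So far: 312449.
k=1: B_{2}/(2)! × [f^{(1)}(33) − f^{(1)}(10)] = 1/12 × (3267.00 − 300.000) = 247.250.
Running total after k=1: 312696.
k=2: B_{4}/(4)! × [f^{(3)}(33) − f^{(3)}(10)] = −1/720 × (6.00000 − 6.00000) = 0.00000.
Running total after k=2: 312696.
k=3: B_{6}/(6)! × [f^{(5)}(33) − f^{(5)}(10)] = 1/30240 × (0.00000 − 0.00000) = 0.00000.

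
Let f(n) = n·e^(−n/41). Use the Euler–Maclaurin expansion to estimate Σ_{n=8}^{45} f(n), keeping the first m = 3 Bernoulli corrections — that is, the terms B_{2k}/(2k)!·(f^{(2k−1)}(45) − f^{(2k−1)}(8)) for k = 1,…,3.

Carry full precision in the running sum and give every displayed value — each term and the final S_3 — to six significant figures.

S_3 ≈ 487.045

∫_8^45 x·e^(−x/41) dx evaluates to 476.304.
Endpoint term: (f(8) + f(45))/2 = (6.58187 + 15.0158)/2 = 10.7988.
Integral + boundary = 487.102.
Correction k=1: B_{2}/2! · (f^{(1)}(45) − f^{(1)}(8)) = 1/12 · (-0.0325545 − 0.662201) = -0.0578963.
Partial sum through k=1: 487.045.
Correction k=2: B_{4}/4! · (f^{(3)}(45) − f^{(3)}(8)) = −1/720 · (0.000377640 − 0.00137280) = 1.38216e-06.
Partial sum through k=2: 487.045.
Correction k=3: B_{6}/6! · (f^{(5)}(45) − f^{(5)}(8)) = 1/30240 · (4.60825e-07 − 1.39896e-06) = -3.10231e-11.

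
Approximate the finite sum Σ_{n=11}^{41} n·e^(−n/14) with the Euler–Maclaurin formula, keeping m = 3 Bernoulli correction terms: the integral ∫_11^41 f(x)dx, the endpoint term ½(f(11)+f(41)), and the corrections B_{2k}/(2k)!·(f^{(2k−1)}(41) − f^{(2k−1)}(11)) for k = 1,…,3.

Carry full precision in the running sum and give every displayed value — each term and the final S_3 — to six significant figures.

∫_11^41 x·e^(−x/14) dx evaluates to 118.353.
Boundary: ½(f(11) + f(41)) = ½(5.01373 + 2.19241) = 3.60307.
So far: 121.956.
k=1: B_{2}/(2)! × [f^{(1)}(41) − f^{(1)}(11)] = 1/12 × (-0.103127 − 0.0976701) = -0.0167331.
After k=1: 121.940.
k=2: B_{4}/(4)! × [f^{(3)}(41) − f^{(3)}(11)] = −1/720 × (1.94874e-05 − 0.00514928) = 7.12471e-06.
After k=2: 121.940.
k=3: B_{6}/(6)! × [f^{(5)}(41) − f^{(5)}(11)] = 1/30240 × (2.88334e-06 − 5.00012e-05) = -1.55813e-09.

S_3 ≈ 121.940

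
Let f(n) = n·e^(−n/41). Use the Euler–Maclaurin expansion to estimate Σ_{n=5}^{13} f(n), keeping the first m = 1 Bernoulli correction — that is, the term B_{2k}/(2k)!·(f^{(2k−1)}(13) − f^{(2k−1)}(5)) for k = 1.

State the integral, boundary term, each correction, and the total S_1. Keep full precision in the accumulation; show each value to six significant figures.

∫_5^13 x·e^(−x/41) dx evaluates to 57.0650.
Endpoint term: (f(5) + f(13))/2 = (4.42596 + 9.46761)/2 = 6.94678.
Integral + boundary = 64.0117.
k=1: B_{2}/(2)! × [f^{(1)}(13) − f^{(1)}(5)] = 1/12 × (0.497360 − 0.777241) = -0.0233234.

S_1 ≈ 63.9884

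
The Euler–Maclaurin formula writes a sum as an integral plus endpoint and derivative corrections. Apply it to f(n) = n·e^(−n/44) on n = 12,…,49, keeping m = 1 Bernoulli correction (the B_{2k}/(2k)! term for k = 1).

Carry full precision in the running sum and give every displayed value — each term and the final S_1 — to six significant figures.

The integral term ∫_12^49 x·e^(−x/44) dx = 532.184.
Endpoint term: (f(12) + f(49))/2 = (9.13560 + 16.0898)/2 = 12.6127.
So far: 544.797.
k=1: B_{2}/(2)! × [f^{(1)}(49) − f^{(1)}(12)] = 1/12 × (-0.0373139 − 0.553673) = -0.0492489.

S_1 ≈ 544.747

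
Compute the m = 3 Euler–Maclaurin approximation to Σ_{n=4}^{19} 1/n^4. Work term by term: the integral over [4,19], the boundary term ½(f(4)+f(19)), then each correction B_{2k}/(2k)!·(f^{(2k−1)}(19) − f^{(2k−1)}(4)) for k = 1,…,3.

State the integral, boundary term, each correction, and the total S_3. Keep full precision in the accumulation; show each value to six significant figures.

∫_4^19 1/x^4 dx evaluates to 0.00515974.
½[f(4) + f(19)] = ½[0.00390625 + 7.67336e-06] = 0.00195696.
So far: 0.00711670.
k=1: B_{2}/(2)! × [f^{(1)}(19) − f^{(1)}(4)] = 1/12 × (-1.61544e-06 − (-0.00390625)) = 0.000325386.
Partial sum through k=1: 0.00744208.
k=2: B_{4}/(4)! × [f^{(3)}(19) − f^{(3)}(4)] = −1/720 × (-1.34247e-07 − (-0.00732422)) = -1.01723e-05.
Partial sum through k=2: 0.00743191.
k=3: B_{6}/(6)! × [f^{(5)}(19) − f^{(5)}(4)] = 1/30240 × (-2.08251e-08 − (-0.0256348)) = 8.47710e-07.

S_3 ≈ 0.00743276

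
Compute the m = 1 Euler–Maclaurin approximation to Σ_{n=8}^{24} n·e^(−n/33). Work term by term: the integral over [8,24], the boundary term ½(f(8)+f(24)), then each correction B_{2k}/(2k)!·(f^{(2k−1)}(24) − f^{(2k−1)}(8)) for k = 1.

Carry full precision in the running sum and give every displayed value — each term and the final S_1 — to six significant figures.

S_1 ≈ 161.683

∫_8^24 x·e^(−x/33) dx evaluates to 152.784.
Boundary: ½(f(8) + f(24)) = ½(6.27779 + 11.5974) = 8.93759.
Running total after boundary: 161.722.
Order-1 term: 1/12 · (0.131789 − 0.594487) = -0.0385582.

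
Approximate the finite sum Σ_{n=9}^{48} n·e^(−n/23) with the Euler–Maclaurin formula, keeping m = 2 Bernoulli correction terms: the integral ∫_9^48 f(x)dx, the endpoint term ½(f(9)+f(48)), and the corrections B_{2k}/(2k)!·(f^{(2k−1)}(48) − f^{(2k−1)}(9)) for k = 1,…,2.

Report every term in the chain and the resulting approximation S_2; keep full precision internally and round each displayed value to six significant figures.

The integral term ∫_9^48 x·e^(−x/23) dx = 295.068.
½[f(9) + f(48)] = ½[6.08557 + 5.95508] = 6.02032.
Integral + boundary = 301.088.
Order-1 term: 1/12 · (-0.134852 − 0.411584) = -0.0455364.
Partial sum through k=1: 301.042.
Order-2 term: −1/720 · (0.000214132 − 0.00333447) = 4.33380e-06.

S_2 ≈ 301.042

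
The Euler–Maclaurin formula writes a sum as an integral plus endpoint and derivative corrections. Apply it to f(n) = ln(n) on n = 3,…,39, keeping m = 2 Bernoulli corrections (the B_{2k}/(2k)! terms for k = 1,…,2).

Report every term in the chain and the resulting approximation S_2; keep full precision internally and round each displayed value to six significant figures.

S_2 ≈ 105.939

∫_3^39 ln(x) dx evaluates to 103.583.
½[f(3) + f(39)] = ½[1.09861 + 3.66356] = 2.38109.
So far: 105.964.
Correction k=1: B_{2}/2! · (f^{(1)}(39) − f^{(1)}(3)) = 1/12 · (0.0256410 − 0.333333) = -0.0256410.
Partial sum through k=1: 105.939.
Correction k=2: B_{4}/4! · (f^{(3)}(39) − f^{(3)}(3)) = −1/720 · (3.37160e-05 − 0.0740741) = 0.000102834.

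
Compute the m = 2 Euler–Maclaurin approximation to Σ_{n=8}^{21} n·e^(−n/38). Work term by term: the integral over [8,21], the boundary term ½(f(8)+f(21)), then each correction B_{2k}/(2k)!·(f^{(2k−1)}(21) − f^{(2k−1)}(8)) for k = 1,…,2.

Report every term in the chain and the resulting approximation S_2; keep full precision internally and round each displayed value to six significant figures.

Integral: ∫_8^21 x·e^(−x/38) dx = 126.034.
½[f(8) + f(21)] = ½[6.48126 + 12.0841] = 9.28268.
Running total after boundary: 135.316.
Correction k=1: B_{2}/2! · (f^{(1)}(21) − f^{(1)}(8)) = 1/12 · (0.257431 − 0.639598) = -0.0318473.
Partial sum through k=1: 135.285.
Correction k=2: B_{4}/4! · (f^{(3)}(21) − f^{(3)}(8)) = −1/720 · (0.000975275 − 0.00156504) = 8.19113e-07.

S_2 ≈ 135.285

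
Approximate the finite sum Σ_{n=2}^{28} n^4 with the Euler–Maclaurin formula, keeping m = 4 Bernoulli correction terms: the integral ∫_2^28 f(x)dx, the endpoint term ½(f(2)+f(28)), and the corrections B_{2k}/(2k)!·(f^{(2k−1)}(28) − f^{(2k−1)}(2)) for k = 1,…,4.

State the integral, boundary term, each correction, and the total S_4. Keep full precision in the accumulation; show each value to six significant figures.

∫_2^28 x^4 dx evaluates to 3.44207e+06.
Endpoint term: (f(2) + f(28))/2 = (16.0000 + 614656)/2 = 307336.
So far: 3.74940e+06.
k=1: B_{2}/(2)! × [f^{(1)}(28) − f^{(1)}(2)] = 1/12 × (87808.0 − 32.0000) = 7314.67.
After k=1: 3.75672e+06.
k=2: B_{4}/(4)! × [f^{(3)}(28) − f^{(3)}(2)] = −1/720 × (672.000 − 48.0000) = -0.866667.
After k=2: 3.75672e+06.
k=3: B_{6}/(6)! × [f^{(5)}(28) − f^{(5)}(2)] = 1/30240 × (0.00000 − 0.00000) = 0.00000.
After k=3: 3.75672e+06.
k=4: B_{8}/(8)! × [f^{(7)}(28) − f^{(7)}(2)] = −1/1209600 × (0.00000 − 0.00000) = 0.00000.

S_4 ≈ 3.75672e+06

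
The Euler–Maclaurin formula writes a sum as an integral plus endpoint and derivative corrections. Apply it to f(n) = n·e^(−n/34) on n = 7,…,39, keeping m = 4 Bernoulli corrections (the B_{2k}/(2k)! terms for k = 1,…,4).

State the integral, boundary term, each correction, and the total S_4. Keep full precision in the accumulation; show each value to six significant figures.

S_4 ≈ 355.393

The integral term ∫_7^39 x·e^(−x/34) dx = 346.409.
Boundary: ½(f(7) + f(39)) = ½(5.69750 + 12.3852) = 9.04135.
So far: 355.451.
Order-1 term: 1/12 · (-0.0467014 − 0.646355) = -0.0577547.
After k=1: 355.393.
Order-2 term: −1/720 · (0.000509029 − 0.00196731) = 2.02539e-06.
After k=2: 355.393.
Order-3 term: 1/30240 · (9.15620e-07 − 2.91998e-06) = -6.62816e-11.
After k=3: 355.393.
Order-4 term: −1/1209600 · (1.20320e-09 − 3.57969e-09) = 1.96469e-15.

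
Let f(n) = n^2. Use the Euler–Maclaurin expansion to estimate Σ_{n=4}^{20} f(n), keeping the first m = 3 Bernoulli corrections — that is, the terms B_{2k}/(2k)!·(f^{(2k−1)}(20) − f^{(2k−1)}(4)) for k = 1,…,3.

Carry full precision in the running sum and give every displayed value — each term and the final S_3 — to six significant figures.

S_3 ≈ 2856.00

The integral term ∫_4^20 x^2 dx = 2645.33.
½[f(4) + f(20)] = ½[16.0000 + 400.000] = 208.000.
Integral + boundary = 2853.33.
Order-1 term: 1/12 · (40.0000 − 8.00000) = 2.66667.
Partial sum through k=1: 2856.00.
Order-2 term: −1/720 · (0.00000 − 0.00000) = 0.00000.
Partial sum through k=2: 2856.00.
Order-3 term: 1/30240 · (0.00000 − 0.00000) = 0.00000.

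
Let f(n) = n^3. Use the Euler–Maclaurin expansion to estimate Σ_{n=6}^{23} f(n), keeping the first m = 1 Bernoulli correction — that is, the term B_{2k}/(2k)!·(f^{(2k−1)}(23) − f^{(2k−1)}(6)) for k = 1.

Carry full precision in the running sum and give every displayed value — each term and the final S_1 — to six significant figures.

The integral term ∫_6^23 x^3 dx = 69636.2.
Endpoint term: (f(6) + f(23))/2 = (216.000 + 12167.0)/2 = 6191.50.
So far: 75827.8.
Correction k=1: B_{2}/2! · (f^{(1)}(23) − f^{(1)}(6)) = 1/12 · (1587.00 − 108.000) = 123.250.

S_1 ≈ 75951.0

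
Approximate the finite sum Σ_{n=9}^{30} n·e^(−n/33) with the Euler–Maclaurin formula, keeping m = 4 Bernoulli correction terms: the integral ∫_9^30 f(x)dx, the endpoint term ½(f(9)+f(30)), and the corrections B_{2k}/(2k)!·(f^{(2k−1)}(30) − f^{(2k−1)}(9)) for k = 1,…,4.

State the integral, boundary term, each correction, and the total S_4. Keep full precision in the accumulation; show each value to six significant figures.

S_4 ≈ 226.979

∫_9^30 x·e^(−x/33) dx evaluates to 217.553.
Boundary: ½(f(9) + f(30)) = ½(6.85170 + 12.0867) = 9.46921.
Integral + boundary = 227.023.
k=1: B_{2}/(2)! × [f^{(1)}(30) − f^{(1)}(9)] = 1/12 × (0.0366264 − 0.553673) = -0.0430872.
After k=1: 226.979.
k=2: B_{4}/(4)! × [f^{(3)}(30) − f^{(3)}(9)] = −1/720 × (0.000773560 − 0.00190659) = 1.57365e-06.
After k=2: 226.979.
k=3: B_{6}/(6)! × [f^{(5)}(30) − f^{(5)}(9)] = 1/30240 × (1.38980e-06 − 3.03467e-06) = -5.43939e-11.
After k=3: 226.979.
k=4: B_{8}/(8)! × [f^{(7)}(30) − f^{(7)}(9)] = −1/1209600 × (1.90014e-09 − 3.96562e-09) = 1.70758e-15.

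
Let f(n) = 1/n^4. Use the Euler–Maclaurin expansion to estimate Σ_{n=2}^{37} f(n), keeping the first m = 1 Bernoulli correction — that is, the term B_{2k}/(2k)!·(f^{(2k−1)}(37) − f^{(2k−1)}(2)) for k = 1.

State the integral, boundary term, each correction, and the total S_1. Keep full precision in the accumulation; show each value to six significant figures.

The integral term ∫_2^37 1/x^4 dx = 0.0416601.
½[f(2) + f(37)] = ½[0.0625000 + 5.33572e-07] = 0.0312503.
Integral + boundary = 0.0729104.
Order-1 term: 1/12 · (-5.76835e-08 − (-0.125000)) = 0.0104167.

S_1 ≈ 0.0833270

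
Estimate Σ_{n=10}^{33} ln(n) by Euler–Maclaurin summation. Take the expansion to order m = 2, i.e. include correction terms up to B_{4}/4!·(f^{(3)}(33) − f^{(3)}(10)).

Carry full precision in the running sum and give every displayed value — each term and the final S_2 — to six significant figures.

Integral: ∫_10^33 ln(x) dx = 69.3589.
½[f(10) + f(33)] = ½[2.30259 + 3.49651] = 2.89955.
So far: 72.2584.
k=1: B_{2}/(2)! × [f^{(1)}(33) − f^{(1)}(10)] = 1/12 × (0.0303030 − 0.100000) = -0.00580808.
Partial sum through k=1: 72.2526.
k=2: B_{4}/(4)! × [f^{(3)}(33) − f^{(3)}(10)] = −1/720 × (5.56529e-05 − 0.00200000) = 2.70048e-06.

S_2 ≈ 72.2526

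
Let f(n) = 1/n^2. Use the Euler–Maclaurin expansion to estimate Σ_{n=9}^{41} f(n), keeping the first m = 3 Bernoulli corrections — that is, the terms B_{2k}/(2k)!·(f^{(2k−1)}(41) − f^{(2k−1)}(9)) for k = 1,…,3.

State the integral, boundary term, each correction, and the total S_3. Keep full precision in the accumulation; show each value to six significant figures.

S_3 ≈ 0.0934168

∫_9^41 1/x^2 dx evaluates to 0.0867209.
Boundary: ½(f(9) + f(41)) = ½(0.0123457 + 0.000594884) = 0.00647028.
Running total after boundary: 0.0931911.
Correction k=1: B_{2}/2! · (f^{(1)}(41) − f^{(1)}(9)) = 1/12 · (-2.90187e-05 − (-0.00274348)) = 0.000226205.
After k=1: 0.0934174.
Correction k=2: B_{4}/4! · (f^{(3)}(41) − f^{(3)}(9)) = −1/720 · (-2.07153e-07 − (-0.000406442)) = -5.64215e-07.
After k=2: 0.0934168.
Correction k=3: B_{6}/6! · (f^{(5)}(41) − f^{(5)}(9)) = 1/30240 · (-3.69697e-09 − (-0.000150534)) = 4.97786e-09.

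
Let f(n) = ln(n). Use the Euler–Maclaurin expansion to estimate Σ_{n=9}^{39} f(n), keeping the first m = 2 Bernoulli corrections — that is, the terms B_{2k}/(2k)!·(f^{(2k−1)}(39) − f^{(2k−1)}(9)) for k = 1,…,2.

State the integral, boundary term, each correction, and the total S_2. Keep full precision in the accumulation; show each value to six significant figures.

Integral: ∫_9^39 ln(x) dx = 93.1039.
½[f(9) + f(39)] = ½[2.19722 + 3.66356] = 2.93039.
Integral + boundary = 96.0343.
Order-1 term: 1/12 · (0.0256410 − 0.111111) = -0.00712251.
Partial sum through k=1: 96.0272.
Order-2 term: −1/720 · (3.37160e-05 − 0.00274348) = 3.76357e-06.

S_2 ≈ 96.0272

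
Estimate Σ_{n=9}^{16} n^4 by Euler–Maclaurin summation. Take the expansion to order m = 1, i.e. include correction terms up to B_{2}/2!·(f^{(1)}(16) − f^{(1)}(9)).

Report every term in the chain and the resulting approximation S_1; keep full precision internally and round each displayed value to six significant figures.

Integral: ∫_9^16 x^4 dx = 197905.
Boundary: ½(f(9) + f(16)) = ½(6561.00 + 65536.0) = 36048.5.
Integral + boundary = 233954.
Order-1 term: 1/12 · (16384.0 − 2916.00) = 1122.33.

S_1 ≈ 235076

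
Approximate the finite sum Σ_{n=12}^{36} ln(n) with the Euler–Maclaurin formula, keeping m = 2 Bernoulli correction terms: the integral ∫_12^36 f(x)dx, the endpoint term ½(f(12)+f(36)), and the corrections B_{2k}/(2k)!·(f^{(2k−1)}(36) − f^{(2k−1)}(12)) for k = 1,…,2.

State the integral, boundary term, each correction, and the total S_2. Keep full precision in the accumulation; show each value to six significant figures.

S_2 ≈ 78.2174

Integral: ∫_12^36 ln(x) dx = 75.1878.
½[f(12) + f(36)] = ½[2.48491 + 3.58352] = 3.03421.
Integral + boundary = 78.2220.
k=1: B_{2}/(2)! × [f^{(1)}(36) − f^{(1)}(12)] = 1/12 × (0.0277778 − 0.0833333) = -0.00462963.
After k=1: 78.2174.
k=2: B_{4}/(4)! × [f^{(3)}(36) − f^{(3)}(12)] = −1/720 × (4.28669e-05 − 0.00115741) = 1.54797e-06.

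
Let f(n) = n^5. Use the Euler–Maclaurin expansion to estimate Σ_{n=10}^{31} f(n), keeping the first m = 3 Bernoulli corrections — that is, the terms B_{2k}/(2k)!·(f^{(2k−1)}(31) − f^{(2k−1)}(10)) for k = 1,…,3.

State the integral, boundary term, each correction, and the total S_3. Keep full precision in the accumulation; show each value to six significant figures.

Integral: ∫_10^31 x^5 dx = 1.47751e+08.
½[f(10) + f(31)] = ½[100000 + 2.86292e+07] = 1.43646e+07.
Running total after boundary: 1.62115e+08.
Order-1 term: 1/12 · (4.61760e+06 − 50000.0) = 380634.
Running total after k=1: 1.62496e+08.
Order-2 term: −1/720 · (57660.0 − 6000.00) = -71.7500.
Running total after k=2: 1.62496e+08.
Order-3 term: 1/30240 · (120.000 − 120.000) = 0.00000.

S_3 ≈ 1.62496e+08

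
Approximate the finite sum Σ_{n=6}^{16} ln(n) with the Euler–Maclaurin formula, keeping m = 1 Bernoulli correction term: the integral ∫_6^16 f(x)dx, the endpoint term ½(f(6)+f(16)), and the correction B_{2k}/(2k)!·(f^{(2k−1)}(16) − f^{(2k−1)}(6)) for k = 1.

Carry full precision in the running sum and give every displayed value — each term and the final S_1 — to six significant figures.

The integral term ∫_6^16 ln(x) dx = 23.6109.
½[f(6) + f(16)] = ½[1.79176 + 2.77259] = 2.28217.
Integral + boundary = 25.8930.
k=1: B_{2}/(2)! × [f^{(1)}(16) − f^{(1)}(6)] = 1/12 × (0.0625000 − 0.166667) = -0.00868056.

S_1 ≈ 25.8844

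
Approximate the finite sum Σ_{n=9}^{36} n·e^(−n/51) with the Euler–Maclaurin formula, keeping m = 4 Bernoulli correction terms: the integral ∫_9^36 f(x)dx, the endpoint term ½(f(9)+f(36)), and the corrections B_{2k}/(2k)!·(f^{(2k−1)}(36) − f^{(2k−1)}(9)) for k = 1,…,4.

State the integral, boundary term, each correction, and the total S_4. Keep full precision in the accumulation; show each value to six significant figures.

The integral term ∫_9^36 x·e^(−x/51) dx = 374.538.
Boundary: ½(f(9) + f(36)) = ½(7.54401 + 17.7722) = 12.6581.
So far: 387.196.
Order-1 term: 1/12 · (0.145198 − 0.690302) = -0.0454253.
After k=1: 387.150.
Order-2 term: −1/720 · (0.000435426 − 0.000909938) = 6.59044e-07.
After k=2: 387.150.
Order-3 term: 1/30240 · (3.13352e-07 − 5.97646e-07) = -9.40126e-12.
After k=3: 387.150.
Order-4 term: −1/1209600 · (1.76585e-10 − 3.25048e-10) = 1.22738e-16.

S_4 ≈ 387.150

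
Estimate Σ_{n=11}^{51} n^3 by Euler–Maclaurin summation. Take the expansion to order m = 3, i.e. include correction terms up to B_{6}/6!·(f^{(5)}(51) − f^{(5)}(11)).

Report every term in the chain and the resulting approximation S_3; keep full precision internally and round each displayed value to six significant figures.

S_3 ≈ 1.75525e+06

The integral term ∫_11^51 x^3 dx = 1.68764e+06.
½[f(11) + f(51)] = ½[1331.00 + 132651] = 66991.0.
Integral + boundary = 1.75463e+06.
k=1: B_{2}/(2)! × [f^{(1)}(51) − f^{(1)}(11)] = 1/12 × (7803.00 − 363.000) = 620.000.
After k=1: 1.75525e+06.
k=2: B_{4}/(4)! × [f^{(3)}(51) − f^{(3)}(11)] = −1/720 × (6.00000 − 6.00000) = 0.00000.
After k=2: 1.75525e+06.
k=3: B_{6}/(6)! × [f^{(5)}(51) − f^{(5)}(11)] = 1/30240 × (0.00000 − 0.00000) = 0.00000.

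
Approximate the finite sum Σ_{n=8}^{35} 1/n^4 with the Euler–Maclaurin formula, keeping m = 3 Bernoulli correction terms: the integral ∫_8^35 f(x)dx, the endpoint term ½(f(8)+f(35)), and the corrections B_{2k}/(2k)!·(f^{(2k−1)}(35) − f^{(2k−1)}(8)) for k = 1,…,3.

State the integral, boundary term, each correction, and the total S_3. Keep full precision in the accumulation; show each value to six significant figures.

S_3 ≈ 0.000775759

The integral term ∫_8^35 1/x^4 dx = 0.000643267.
Boundary: ½(f(8) + f(35)) = ½(0.000244141 + 6.66389e-07) = 0.000122404.
Running total after boundary: 0.000765671.
Correction k=1: B_{2}/2! · (f^{(1)}(35) − f^{(1)}(8)) = 1/12 · (-7.61587e-08 − (-0.000122070)) = 1.01662e-05.
Partial sum through k=1: 0.000775837.
Correction k=2: B_{4}/4! · (f^{(3)}(35) − f^{(3)}(8)) = −1/720 · (-1.86511e-09 − (-5.72205e-05)) = -7.94703e-08.
Partial sum through k=2: 0.000775757.
Correction k=3: B_{6}/6! · (f^{(5)}(35) − f^{(5)}(8)) = 1/30240 · (-8.52623e-11 − (-5.00679e-05)) = 1.65568e-09.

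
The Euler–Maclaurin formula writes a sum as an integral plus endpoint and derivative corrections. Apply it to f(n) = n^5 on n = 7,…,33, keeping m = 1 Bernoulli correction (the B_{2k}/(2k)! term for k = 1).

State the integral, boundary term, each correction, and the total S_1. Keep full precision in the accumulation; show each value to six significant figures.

The integral term ∫_7^33 x^5 dx = 2.15225e+08.
Boundary: ½(f(7) + f(33)) = ½(16807.0 + 3.91354e+07) = 1.95761e+07.
So far: 2.34801e+08.
Correction k=1: B_{2}/2! · (f^{(1)}(33) − f^{(1)}(7)) = 1/12 · (5.92960e+06 − 12005.0) = 493133.

S_1 ≈ 2.35294e+08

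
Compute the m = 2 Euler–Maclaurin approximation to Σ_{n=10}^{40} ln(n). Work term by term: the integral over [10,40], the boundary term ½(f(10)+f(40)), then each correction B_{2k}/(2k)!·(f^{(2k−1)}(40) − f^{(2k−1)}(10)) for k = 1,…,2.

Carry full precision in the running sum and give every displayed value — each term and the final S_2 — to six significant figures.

S_2 ≈ 97.5188

Integral: ∫_10^40 ln(x) dx = 94.5293.
Boundary: ½(f(10) + f(40)) = ½(2.30259 + 3.68888) = 2.99573.
Integral + boundary = 97.5251.
k=1: B_{2}/(2)! × [f^{(1)}(40) − f^{(1)}(10)] = 1/12 × (0.0250000 − 0.100000) = -0.00625000.
After k=1: 97.5188.
k=2: B_{4}/(4)! × [f^{(3)}(40) − f^{(3)}(10)] = −1/720 × (3.12500e-05 − 0.00200000) = 2.73437e-06.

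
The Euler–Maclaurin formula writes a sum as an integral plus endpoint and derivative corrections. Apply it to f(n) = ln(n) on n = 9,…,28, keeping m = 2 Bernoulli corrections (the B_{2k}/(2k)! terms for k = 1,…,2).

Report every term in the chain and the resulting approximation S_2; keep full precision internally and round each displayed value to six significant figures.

∫_9^28 ln(x) dx evaluates to 54.5267.
Endpoint term: (f(9) + f(28))/2 = (2.19722 + 3.33220)/2 = 2.76471.
So far: 57.2914.
k=1: B_{2}/(2)! × [f^{(1)}(28) − f^{(1)}(9)] = 1/12 × (0.0357143 − 0.111111) = -0.00628307.
Running total after k=1: 57.2851.
k=2: B_{4}/(4)! × [f^{(3)}(28) − f^{(3)}(9)] = −1/720 × (9.11079e-05 − 0.00274348) = 3.68386e-06.

S_2 ≈ 57.2851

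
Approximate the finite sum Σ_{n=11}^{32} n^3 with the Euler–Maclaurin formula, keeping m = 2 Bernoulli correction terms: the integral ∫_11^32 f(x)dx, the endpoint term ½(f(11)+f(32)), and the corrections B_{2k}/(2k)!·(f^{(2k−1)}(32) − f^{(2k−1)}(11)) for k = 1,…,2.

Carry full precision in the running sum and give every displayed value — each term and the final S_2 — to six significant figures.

S_2 ≈ 275759

The integral term ∫_11^32 x^3 dx = 258484.
½[f(11) + f(32)] = ½[1331.00 + 32768.0] = 17049.5.
So far: 275533.
k=1: B_{2}/(2)! × [f^{(1)}(32) − f^{(1)}(11)] = 1/12 × (3072.00 − 363.000) = 225.750.
Running total after k=1: 275759.
k=2: B_{4}/(4)! × [f^{(3)}(32) − f^{(3)}(11)] = −1/720 × (6.00000 − 6.00000) = 0.00000.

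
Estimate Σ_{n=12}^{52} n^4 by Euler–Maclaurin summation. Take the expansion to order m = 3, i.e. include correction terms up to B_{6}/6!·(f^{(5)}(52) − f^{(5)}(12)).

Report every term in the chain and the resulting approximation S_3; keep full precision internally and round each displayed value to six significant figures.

Integral: ∫_12^52 x^4 dx = 7.59910e+07.
Endpoint term: (f(12) + f(52))/2 = (20736.0 + 7.31162e+06)/2 = 3.66618e+06.
Integral + boundary = 7.96572e+07.
k=1: B_{2}/(2)! × [f^{(1)}(52) − f^{(1)}(12)] = 1/12 × (562432 − 6912.00) = 46293.3.
Partial sum through k=1: 7.97035e+07.
k=2: B_{4}/(4)! × [f^{(3)}(52) − f^{(3)}(12)] = −1/720 × (1248.00 − 288.000) = -1.33333.
Partial sum through k=2: 7.97035e+07.
k=3: B_{6}/(6)! × [f^{(5)}(52) − f^{(5)}(12)] = 1/30240 × (0.00000 − 0.00000) = 0.00000.

S_3 ≈ 7.97035e+07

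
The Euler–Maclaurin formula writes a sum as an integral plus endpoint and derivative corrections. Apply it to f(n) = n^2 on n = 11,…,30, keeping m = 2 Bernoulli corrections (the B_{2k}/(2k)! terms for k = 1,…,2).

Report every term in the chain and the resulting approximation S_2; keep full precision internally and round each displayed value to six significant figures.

S_2 ≈ 9070.00

Integral: ∫_11^30 x^2 dx = 8556.33.
½[f(11) + f(30)] = ½[121.000 + 900.000] = 510.500.
So far: 9066.83.
k=1: B_{2}/(2)! × [f^{(1)}(30) − f^{(1)}(11)] = 1/12 × (60.0000 − 22.0000) = 3.16667.
After k=1: 9070.00.
k=2: B_{4}/(4)! × [f^{(3)}(30) − f^{(3)}(11)] = −1/720 × (0.00000 − 0.00000) = 0.00000.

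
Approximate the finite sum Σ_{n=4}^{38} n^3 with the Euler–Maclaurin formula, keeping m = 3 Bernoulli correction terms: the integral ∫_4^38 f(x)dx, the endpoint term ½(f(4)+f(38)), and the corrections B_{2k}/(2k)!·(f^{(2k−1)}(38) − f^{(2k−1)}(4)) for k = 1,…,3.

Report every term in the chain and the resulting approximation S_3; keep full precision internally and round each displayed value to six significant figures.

The integral term ∫_4^38 x^3 dx = 521220.
½[f(4) + f(38)] = ½[64.0000 + 54872.0] = 27468.0.
Running total after boundary: 548688.
k=1: B_{2}/(2)! × [f^{(1)}(38) − f^{(1)}(4)] = 1/12 × (4332.00 − 48.0000) = 357.000.
After k=1: 549045.
k=2: B_{4}/(4)! × [f^{(3)}(38) − f^{(3)}(4)] = −1/720 × (6.00000 − 6.00000) = 0.00000.
After k=2: 549045.
k=3: B_{6}/(6)! × [f^{(5)}(38) − f^{(5)}(4)] = 1/30240 × (0.00000 − 0.00000) = 0.00000.

S_3 ≈ 549045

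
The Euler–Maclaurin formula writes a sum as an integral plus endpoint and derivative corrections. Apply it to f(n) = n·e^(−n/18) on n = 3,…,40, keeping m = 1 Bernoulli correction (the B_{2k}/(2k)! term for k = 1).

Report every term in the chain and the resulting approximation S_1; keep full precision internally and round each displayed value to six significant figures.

∫_3^40 x·e^(−x/18) dx evaluates to 206.834.
Endpoint term: (f(3) + f(40))/2 = (2.53945 + 4.33472)/2 = 3.43708.
So far: 210.271.
Correction k=1: B_{2}/2! · (f^{(1)}(40) − f^{(1)}(3)) = 1/12 · (-0.132450 − 0.705401) = -0.0698209.

S_1 ≈ 210.201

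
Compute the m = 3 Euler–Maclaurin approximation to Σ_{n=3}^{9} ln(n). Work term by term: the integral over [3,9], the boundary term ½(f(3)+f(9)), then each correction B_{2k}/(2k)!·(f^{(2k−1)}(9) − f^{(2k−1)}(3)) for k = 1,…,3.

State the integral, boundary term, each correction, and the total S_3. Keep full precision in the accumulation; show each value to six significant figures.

S_3 ≈ 12.1087

Integral: ∫_3^9 ln(x) dx = 10.4792.
Boundary: ½(f(3) + f(9)) = ½(1.09861 + 2.19722) = 1.64792.
Running total after boundary: 12.1271.
k=1: B_{2}/(2)! × [f^{(1)}(9) − f^{(1)}(3)] = 1/12 × (0.111111 − 0.333333) = -0.0185185.
After k=1: 12.1086.
k=2: B_{4}/(4)! × [f^{(3)}(9) − f^{(3)}(3)] = −1/720 × (0.00274348 − 0.0740741) = 9.90703e-05.
After k=2: 12.1087.
k=3: B_{6}/(6)! × [f^{(5)}(9) − f^{(5)}(3)] = 1/30240 × (0.000406442 − 0.0987654) = -3.25261e-06.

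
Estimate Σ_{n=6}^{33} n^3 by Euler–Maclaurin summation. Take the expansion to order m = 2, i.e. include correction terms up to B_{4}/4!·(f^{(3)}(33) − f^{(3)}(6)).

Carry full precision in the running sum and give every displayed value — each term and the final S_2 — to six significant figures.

S_2 ≈ 314496

∫_6^33 x^3 dx evaluates to 296156.
Boundary: ½(f(6) + f(33)) = ½(216.000 + 35937.0) = 18076.5.
So far: 314233.
k=1: B_{2}/(2)! × [f^{(1)}(33) − f^{(1)}(6)] = 1/12 × (3267.00 − 108.000) = 263.250.
After k=1: 314496.
k=2: B_{4}/(4)! × [f^{(3)}(33) − f^{(3)}(6)] = −1/720 × (6.00000 − 6.00000) = 0.00000.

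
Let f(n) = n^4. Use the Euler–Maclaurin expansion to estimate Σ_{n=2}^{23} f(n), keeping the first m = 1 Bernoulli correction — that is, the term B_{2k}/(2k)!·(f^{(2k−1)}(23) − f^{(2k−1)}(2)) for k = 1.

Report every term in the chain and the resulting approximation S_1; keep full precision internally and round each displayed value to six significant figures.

S_1 ≈ 1.43124e+06

∫_2^23 x^4 dx evaluates to 1.28726e+06.
Boundary: ½(f(2) + f(23)) = ½(16.0000 + 279841) = 139928.
Running total after boundary: 1.42719e+06.
k=1: B_{2}/(2)! × [f^{(1)}(23) − f^{(1)}(2)] = 1/12 × (48668.0 − 32.0000) = 4053.00.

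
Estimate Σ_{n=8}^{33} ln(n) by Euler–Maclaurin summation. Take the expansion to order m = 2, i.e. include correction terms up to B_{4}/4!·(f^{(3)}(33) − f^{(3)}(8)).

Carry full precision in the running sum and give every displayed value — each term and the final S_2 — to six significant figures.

The integral term ∫_8^33 ln(x) dx = 73.7492.
Endpoint term: (f(8) + f(33))/2 = (2.07944 + 3.49651)/2 = 2.78797.
Integral + boundary = 76.5372.
k=1: B_{2}/(2)! × [f^{(1)}(33) − f^{(1)}(8)] = 1/12 × (0.0303030 − 0.125000) = -0.00789141.
Partial sum through k=1: 76.5293.
k=2: B_{4}/(4)! × [f^{(3)}(33) − f^{(3)}(8)] = −1/720 × (5.56529e-05 − 0.00390625) = 5.34805e-06.

S_2 ≈ 76.5293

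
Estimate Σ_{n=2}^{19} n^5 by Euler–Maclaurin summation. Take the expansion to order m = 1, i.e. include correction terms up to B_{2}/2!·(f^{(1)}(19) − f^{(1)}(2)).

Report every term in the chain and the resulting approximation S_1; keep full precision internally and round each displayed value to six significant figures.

∫_2^19 x^5 dx evaluates to 7.84097e+06.
Endpoint term: (f(2) + f(19))/2 = (32.0000 + 2.47610e+06)/2 = 1.23807e+06.
Running total after boundary: 9.07904e+06.
Correction k=1: B_{2}/2! · (f^{(1)}(19) − f^{(1)}(2)) = 1/12 · (651605 − 80.0000) = 54293.8.

S_1 ≈ 9.13333e+06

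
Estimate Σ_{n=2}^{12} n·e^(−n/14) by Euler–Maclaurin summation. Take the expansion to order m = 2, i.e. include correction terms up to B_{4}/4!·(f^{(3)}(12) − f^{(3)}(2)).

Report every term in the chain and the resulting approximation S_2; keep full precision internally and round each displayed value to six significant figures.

The integral term ∫_2^12 x·e^(−x/14) dx = 39.7089.
½[f(2) + f(12)] = ½[1.73376 + 5.09247] = 3.41311.
So far: 43.1220.
Order-1 term: 1/12 · (0.0606247 − 0.743038) = -0.0568678.
Running total after k=1: 43.0652.
Order-2 term: −1/720 · (0.00463964 − 0.0126367) = 1.11070e-05.

S_2 ≈ 43.0652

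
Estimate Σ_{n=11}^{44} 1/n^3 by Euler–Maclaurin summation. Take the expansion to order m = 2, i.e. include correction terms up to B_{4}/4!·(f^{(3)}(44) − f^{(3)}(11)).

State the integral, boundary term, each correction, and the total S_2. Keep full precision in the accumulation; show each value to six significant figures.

S_2 ≈ 0.00427246

∫_11^44 1/x^3 dx evaluates to 0.00387397.
½[f(11) + f(44)] = ½[0.000751315 + 1.17393e-05] = 0.000381527.
So far: 0.00425549.
Correction k=1: B_{2}/2! · (f^{(1)}(44) − f^{(1)}(11)) = 1/12 · (-8.00406e-07 − (-0.000204904)) = 1.70086e-05.
After k=1: 0.00427250.
Correction k=2: B_{4}/4! · (f^{(3)}(44) − f^{(3)}(11)) = −1/720 · (-8.26866e-09 − (-3.38684e-05)) = -4.70280e-08.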